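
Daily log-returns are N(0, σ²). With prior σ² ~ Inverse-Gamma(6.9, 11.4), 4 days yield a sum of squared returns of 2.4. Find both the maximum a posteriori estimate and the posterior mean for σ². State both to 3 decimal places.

Posterior: Inverse-Gamma(shape = 6.9+4/2 = 8.9, scale = 11.4+2.4/2 = 12.6).
Mode = β/(α+1) = 12.6/9.9 = 1.273.
Mean = β/(α−1) = 12.6/7.9 = 1.595.
The mean is pulled above the mode by the posterior's right skew.

maximum a posteriori estimate = 1.273, posterior mean = 1.595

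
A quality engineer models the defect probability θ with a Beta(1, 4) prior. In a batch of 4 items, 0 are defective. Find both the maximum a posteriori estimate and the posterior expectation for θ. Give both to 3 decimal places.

θ_MAP = 0.000, E[θ|data] = 0.111

Posterior: Beta(1+0, 4+4) = Beta(1, 8).
Since α = 1 ≤ 1 and β > 1, the Beta density is monotone decreasing on [0,1]; the mode is at 0.
Mean = 1/(1+8) = 0.111.
Mean > mode: the posterior has a right tail.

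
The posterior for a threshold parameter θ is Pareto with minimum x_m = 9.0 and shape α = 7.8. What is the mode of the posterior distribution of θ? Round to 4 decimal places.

The Pareto density is strictly decreasing on [x_m, ∞), so the mode is x_m = 9.0000.
Mean = α·x_m/(α−1) = 7.8·9.0/6.8 = 10.3235.
This is the posterior mode — the MAP estimate.

9.0000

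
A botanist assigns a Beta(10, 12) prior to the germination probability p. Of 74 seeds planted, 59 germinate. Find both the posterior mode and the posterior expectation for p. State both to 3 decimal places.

MAP = 0.723, posterior mean = 0.719

Posterior: Beta(10+59, 12+15) = Beta(69, 27).
Mode = (69−1)/(69+27−2) = 68/94 = 0.723.
Mean = 69/(69+27) = 69/96 = 0.719.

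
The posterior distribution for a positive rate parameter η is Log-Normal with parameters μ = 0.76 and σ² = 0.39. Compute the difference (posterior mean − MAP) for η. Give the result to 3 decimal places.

1.151

Mode = exp(μ − σ²) = exp(0.37) = 1.448.
Mean = exp(μ + σ²/2) = exp(0.955) = 2.599.
Difference = 2.599 − 1.448 = 1.151.
Mean > mode: the posterior has a right tail.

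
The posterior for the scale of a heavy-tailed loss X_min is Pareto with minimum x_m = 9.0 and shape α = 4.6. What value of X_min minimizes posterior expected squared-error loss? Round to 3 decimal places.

The Pareto density is strictly decreasing on [x_m, ∞), so the mode is x_m = 9.000.
Mean = α·x_m/(α−1) = 4.6·9.0/3.6 = 11.500.
Squared-error loss ⇒ the optimal estimator is the posterior mean.

11.500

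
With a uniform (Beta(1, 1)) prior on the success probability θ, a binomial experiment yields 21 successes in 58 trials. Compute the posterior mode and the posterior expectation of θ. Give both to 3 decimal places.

Posterior: Beta(1+21, 1+37) = Beta(22, 38).
Mode = (22−1)/(22+38−2) = 21/58 = 0.362.
With a flat prior the MAP equals the MLE, 21/58.
Mean = 22/(22+38) = 22/60 = 0.367.

MAP = 0.362; posterior mean = 0.367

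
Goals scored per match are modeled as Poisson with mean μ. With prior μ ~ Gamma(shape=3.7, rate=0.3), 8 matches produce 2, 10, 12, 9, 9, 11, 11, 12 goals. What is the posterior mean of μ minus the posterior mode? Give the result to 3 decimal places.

Σ counts = 76. Posterior: Gamma(shape = 3.7+76 = 79.7, rate = 0.3+8 = 8.3).
Mode = (α−1)/β = 78.7/8.3 = 9.482.
Mean = α/β = 79.7/8.3 = 9.602.
Difference = 9.602 − 9.482 = 0.120.
Right-skewed posterior ⇒ mode < mean.

0.120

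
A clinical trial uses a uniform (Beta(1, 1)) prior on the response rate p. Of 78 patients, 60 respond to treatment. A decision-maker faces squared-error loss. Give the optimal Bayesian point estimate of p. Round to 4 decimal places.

Posterior: Beta(1+60, 1+18) = Beta(61, 19).
Mode = (61−1)/(61+19−2) = 60/78 = 0.7692.
Mean = 61/(61+19) = 61/80 = 0.7625.
Squared-error loss ⇒ the optimal estimator is the posterior mean.

0.7625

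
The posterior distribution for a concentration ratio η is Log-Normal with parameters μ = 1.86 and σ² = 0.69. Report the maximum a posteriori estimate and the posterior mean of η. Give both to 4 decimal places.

maximum a posteriori estimate = 3.2220, posterior mean = 9.0703

Mode = exp(μ − σ²) = exp(1.17) = 3.2220.
Mean = exp(μ + σ²/2) = exp(2.205) = 9.0703.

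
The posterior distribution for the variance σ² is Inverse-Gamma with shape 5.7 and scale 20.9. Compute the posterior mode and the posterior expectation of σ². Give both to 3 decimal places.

Mode = β/(α+1) = 20.9/6.7 = 3.119.
Mean = β/(α−1) = 20.9/4.7 = 4.447.
The posterior is right-skewed, so the mean exceeds the mode.

posterior mode = 3.119, posterior expectation = 4.447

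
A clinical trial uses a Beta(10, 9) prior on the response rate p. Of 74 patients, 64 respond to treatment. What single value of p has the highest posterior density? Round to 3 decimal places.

Posterior: Beta(10+64, 9+10) = Beta(74, 19).
Mode = (74−1)/(74+19−2) = 73/91 = 0.802.
Mean = 74/(74+19) = 74/93 = 0.796.
This is the posterior mode — the MAP estimate.

0.802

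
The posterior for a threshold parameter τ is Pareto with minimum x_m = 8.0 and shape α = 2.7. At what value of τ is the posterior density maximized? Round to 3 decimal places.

8.000

The Pareto density is strictly decreasing on [x_m, ∞), so the mode is x_m = 8.000.
Mean = α·x_m/(α−1) = 2.7·8.0/1.7 = 12.706.
This is the posterior mode — the MAP estimate.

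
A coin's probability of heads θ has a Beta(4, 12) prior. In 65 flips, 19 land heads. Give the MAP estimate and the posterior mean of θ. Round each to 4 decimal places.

MAP estimate = 0.2785, posterior mean = 0.2840

Posterior: Beta(4+19, 12+46) = Beta(23, 58).
Mode = (23−1)/(23+58−2) = 22/79 = 0.2785.
Mean = 23/(23+58) = 23/81 = 0.2840.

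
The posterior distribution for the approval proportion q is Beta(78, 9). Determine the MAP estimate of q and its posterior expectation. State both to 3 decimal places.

Mode = (78−1)/(78+9−2) = 77/85 = 0.906.
Mean = 78/(78+9) = 78/87 = 0.897.

q_MAP = 0.906, E[q|data] = 0.897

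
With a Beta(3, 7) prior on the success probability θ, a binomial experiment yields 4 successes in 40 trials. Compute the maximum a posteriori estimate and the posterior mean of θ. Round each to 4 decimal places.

Posterior: Beta(3+4, 7+36) = Beta(7, 43).
Mode = (7−1)/(7+43−2) = 6/48 = 0.1250.
Mean = 7/(7+43) = 7/50 = 0.1400.
The posterior is right-skewed, so the mean exceeds the mode.

MAP = 0.1250; posterior mean = 0.1400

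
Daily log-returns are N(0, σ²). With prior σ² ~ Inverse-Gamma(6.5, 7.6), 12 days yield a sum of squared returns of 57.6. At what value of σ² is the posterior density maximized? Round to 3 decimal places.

Posterior: Inverse-Gamma(shape = 6.5+12/2 = 12.5, scale = 7.6+57.6/2 = 36.4).
Mode = β/(α+1) = 36.4/13.5 = 2.696.
Mean = β/(α−1) = 36.4/11.5 = 3.165.
This is the posterior mode — the MAP estimate.

2.696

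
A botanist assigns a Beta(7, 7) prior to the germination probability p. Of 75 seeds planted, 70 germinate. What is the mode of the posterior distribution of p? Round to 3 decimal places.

0.874

Posterior: Beta(7+70, 7+5) = Beta(77, 12).
Mode = (77−1)/(77+12−2) = 76/87 = 0.874.
Mean = 77/(77+12) = 77/89 = 0.865.
This is the posterior mode — the MAP estimate.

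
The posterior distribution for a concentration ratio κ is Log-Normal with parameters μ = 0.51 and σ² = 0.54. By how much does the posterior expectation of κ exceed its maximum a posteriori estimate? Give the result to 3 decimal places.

1.211

Mode = exp(μ − σ²) = exp(-0.03) = 0.970.
Mean = exp(μ + σ²/2) = exp(0.780) = 2.181.
Difference = 2.181 − 0.970 = 1.211.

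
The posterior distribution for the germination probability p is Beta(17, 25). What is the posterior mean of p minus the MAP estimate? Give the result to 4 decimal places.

0.0048

Mode = (17−1)/(17+25−2) = 16/40 = 0.4000.
Mean = 17/(17+25) = 17/42 = 0.4048.
Difference = 0.4048 − 0.4000 = 0.0048.
Right-skewed posterior ⇒ mode < mean.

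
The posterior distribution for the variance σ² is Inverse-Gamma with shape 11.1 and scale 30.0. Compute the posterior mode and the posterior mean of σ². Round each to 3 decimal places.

posterior mode = 2.479, posterior mean = 2.970

Mode = β/(α+1) = 30.0/12.1 = 2.479.
Mean = β/(α−1) = 30.0/10.1 = 2.970.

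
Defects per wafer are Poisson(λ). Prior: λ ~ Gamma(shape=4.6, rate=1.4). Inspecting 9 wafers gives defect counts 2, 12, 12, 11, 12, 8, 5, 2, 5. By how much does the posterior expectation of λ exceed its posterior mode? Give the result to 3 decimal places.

Σ counts = 69. Posterior: Gamma(shape = 4.6+69 = 73.6, rate = 1.4+9 = 10.4).
Mode = (α−1)/β = 72.6/10.4 = 6.981.
Mean = α/β = 73.6/10.4 = 7.077.
Difference = 7.077 − 6.981 = 0.096.

0.096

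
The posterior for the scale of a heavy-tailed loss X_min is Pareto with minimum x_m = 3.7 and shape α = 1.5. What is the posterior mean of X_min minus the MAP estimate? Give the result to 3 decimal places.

The Pareto density is strictly decreasing on [x_m, ∞), so the mode is x_m = 3.700.
Mean = α·x_m/(α−1) = 1.5·3.7/0.5 = 11.100.
Difference = 11.100 − 3.700 = 7.400.

7.400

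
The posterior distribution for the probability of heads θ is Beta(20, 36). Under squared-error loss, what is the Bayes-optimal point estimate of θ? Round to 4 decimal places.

Mode = (20−1)/(20+36−2) = 19/54 = 0.3519.
Mean = 20/(20+36) = 20/56 = 0.3571.
Squared-error loss ⇒ the optimal estimator is the posterior mean.

0.3571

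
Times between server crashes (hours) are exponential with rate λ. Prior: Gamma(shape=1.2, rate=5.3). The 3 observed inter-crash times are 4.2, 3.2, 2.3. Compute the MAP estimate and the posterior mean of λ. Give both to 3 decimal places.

Σ times = 9.7. Posterior: Gamma(shape = 1.2+3 = 4.2, rate = 5.3+9.7 = 15.0).
Mode = (α−1)/β = 3.2/15.0 = 0.213.
Mean = α/β = 4.2/15.0 = 0.280.
The mean is pulled above the mode by the posterior's right skew.

MAP: 0.213. Posterior mean: 0.280.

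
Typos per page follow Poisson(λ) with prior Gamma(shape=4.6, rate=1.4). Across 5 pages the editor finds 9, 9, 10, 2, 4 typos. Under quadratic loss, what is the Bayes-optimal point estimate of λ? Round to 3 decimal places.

Σ counts = 34. Posterior: Gamma(shape = 4.6+34 = 38.6, rate = 1.4+5 = 6.4).
Mode = (α−1)/β = 37.6/6.4 = 5.875.
Mean = α/β = 38.6/6.4 = 6.031.
Quadratic loss ⇒ the optimal estimator is the posterior mean.

6.031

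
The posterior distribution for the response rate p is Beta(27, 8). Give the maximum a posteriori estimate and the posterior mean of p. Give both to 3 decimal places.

Mode = (27−1)/(27+8−2) = 26/33 = 0.788.
Mean = 27/(27+8) = 27/35 = 0.771.

MAP = 0.788, posterior mean = 0.771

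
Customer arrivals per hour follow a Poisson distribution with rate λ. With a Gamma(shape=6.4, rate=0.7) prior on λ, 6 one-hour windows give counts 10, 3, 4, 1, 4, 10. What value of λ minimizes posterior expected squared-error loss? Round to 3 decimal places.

Σ counts = 32. Posterior: Gamma(shape = 6.4+32 = 38.4, rate = 0.7+6 = 6.7).
Mode = (α−1)/β = 37.4/6.7 = 5.582.
Mean = α/β = 38.4/6.7 = 5.731.
Squared-error loss ⇒ the optimal estimator is the posterior mean.

5.731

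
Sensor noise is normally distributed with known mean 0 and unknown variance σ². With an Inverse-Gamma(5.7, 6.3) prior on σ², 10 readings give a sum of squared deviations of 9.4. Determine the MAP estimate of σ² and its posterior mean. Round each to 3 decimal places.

Posterior: Inverse-Gamma(shape = 5.7+10/2 = 10.7, scale = 6.3+9.4/2 = 11.0).
Mode = β/(α+1) = 11.0/11.7 = 0.940.
Mean = β/(α−1) = 11.0/9.7 = 1.134.

MAP = 0.940, posterior mean = 1.134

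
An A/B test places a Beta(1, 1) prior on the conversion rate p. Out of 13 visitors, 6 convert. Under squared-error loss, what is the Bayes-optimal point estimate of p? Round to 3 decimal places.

Posterior: Beta(1+6, 1+7) = Beta(7, 8).
Mode = (7−1)/(7+8−2) = 6/13 = 0.462.
Mean = 7/(7+8) = 7/15 = 0.467.
Squared-error loss ⇒ the optimal estimator is the posterior mean.

0.467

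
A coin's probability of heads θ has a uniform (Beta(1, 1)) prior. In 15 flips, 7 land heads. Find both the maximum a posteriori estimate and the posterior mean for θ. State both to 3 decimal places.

MAP = 0.467; posterior mean = 0.471

Posterior: Beta(1+7, 1+8) = Beta(8, 9).
Mode = (8−1)/(8+9−2) = 7/15 = 0.467.
With a flat prior the MAP equals the MLE, 7/15.
Mean = 8/(8+9) = 8/17 = 0.471.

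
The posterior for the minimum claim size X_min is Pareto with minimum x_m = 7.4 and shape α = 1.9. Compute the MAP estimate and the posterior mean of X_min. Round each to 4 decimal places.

The Pareto density is strictly decreasing on [x_m, ∞), so the mode is x_m = 7.4000.
Mean = α·x_m/(α−1) = 1.9·7.4/0.9 = 15.6222.
Mean > mode: the posterior has a right tail.

MAP estimate = 7.4000, posterior mean = 15.6222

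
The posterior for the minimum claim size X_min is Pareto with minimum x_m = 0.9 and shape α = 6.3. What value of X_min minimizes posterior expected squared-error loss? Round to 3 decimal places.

The Pareto density is strictly decreasing on [x_m, ∞), so the mode is x_m = 0.900.
Mean = α·x_m/(α−1) = 6.3·0.9/5.3 = 1.070.
Squared-error loss ⇒ the optimal estimator is the posterior mean.

1.070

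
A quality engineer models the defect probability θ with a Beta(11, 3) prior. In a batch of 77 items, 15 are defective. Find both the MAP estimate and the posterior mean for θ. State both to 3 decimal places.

Posterior: Beta(11+15, 3+62) = Beta(26, 65).
Mode = (26−1)/(26+65−2) = 25/89 = 0.281.
Mean = 26/(26+65) = 26/91 = 0.286.

MAP: 0.281. Posterior mean: 0.286.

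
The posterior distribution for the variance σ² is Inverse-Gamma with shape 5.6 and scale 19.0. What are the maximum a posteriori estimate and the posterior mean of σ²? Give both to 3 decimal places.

MAP: 2.879. Posterior mean: 4.130.

Mode = β/(α+1) = 19.0/6.6 = 2.879.
Mean = β/(α−1) = 19.0/4.6 = 4.130.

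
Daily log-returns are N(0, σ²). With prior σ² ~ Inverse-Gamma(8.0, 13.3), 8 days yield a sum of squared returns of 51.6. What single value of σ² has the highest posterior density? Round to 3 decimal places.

Posterior: Inverse-Gamma(shape = 8.0+8/2 = 12.0, scale = 13.3+51.6/2 = 39.1).
Mode = β/(α+1) = 39.1/13.0 = 3.008.
Mean = β/(α−1) = 39.1/11.0 = 3.555.
This is the posterior mode — the MAP estimate.

3.008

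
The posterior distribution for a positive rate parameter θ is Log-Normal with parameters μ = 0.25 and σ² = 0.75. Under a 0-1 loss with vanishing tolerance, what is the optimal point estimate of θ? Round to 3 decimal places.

0.607

Mode = exp(μ − σ²) = exp(-0.50) = 0.607.
Mean = exp(μ + σ²/2) = exp(0.625) = 1.868.
This is the posterior mode — the MAP estimate.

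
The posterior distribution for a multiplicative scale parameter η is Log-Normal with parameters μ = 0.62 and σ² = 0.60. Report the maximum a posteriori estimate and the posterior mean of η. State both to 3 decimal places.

Mode = exp(μ − σ²) = exp(0.02) = 1.020.
Mean = exp(μ + σ²/2) = exp(0.920) = 2.509.

η_MAP = 1.020, E[η|data] = 2.509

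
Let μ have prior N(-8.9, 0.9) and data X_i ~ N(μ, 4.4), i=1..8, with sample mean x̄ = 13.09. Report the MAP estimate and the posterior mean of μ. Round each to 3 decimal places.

Posterior for μ is Normal. Precision-weighted mean: (1/0.9·-8.9 + 8/4.4·13.09) / (1/0.9 + 8/4.4) = 4.749.
A Normal posterior is symmetric, so mode = mean.

μ_MAP = 4.749, E[μ|data] = 4.749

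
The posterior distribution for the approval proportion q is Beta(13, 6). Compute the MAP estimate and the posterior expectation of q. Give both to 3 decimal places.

Mode = (13−1)/(13+6−2) = 12/17 = 0.706.
Mean = 13/(13+6) = 13/19 = 0.684.

MAP estimate = 0.706, posterior expectation = 0.684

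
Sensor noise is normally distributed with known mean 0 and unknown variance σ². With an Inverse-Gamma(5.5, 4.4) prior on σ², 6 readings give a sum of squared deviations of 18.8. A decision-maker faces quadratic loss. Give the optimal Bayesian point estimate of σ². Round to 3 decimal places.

Posterior: Inverse-Gamma(shape = 5.5+6/2 = 8.5, scale = 4.4+18.8/2 = 13.8).
Mode = β/(α+1) = 13.8/9.5 = 1.453.
Mean = β/(α−1) = 13.8/7.5 = 1.840.
Quadratic loss ⇒ the optimal estimator is the posterior mean.

1.840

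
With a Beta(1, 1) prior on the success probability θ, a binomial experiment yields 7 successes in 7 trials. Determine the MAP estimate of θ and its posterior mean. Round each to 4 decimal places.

MAP = 1.0000, posterior mean = 0.8889

Posterior: Beta(1+7, 1+0) = Beta(8, 1).
Since β = 1 ≤ 1 and α > 1, the Beta density is monotone increasing on [0,1]; the mode is at 1.
Mean = 8/(8+1) = 0.8889.
Left-skewed posterior ⇒ mean < mode.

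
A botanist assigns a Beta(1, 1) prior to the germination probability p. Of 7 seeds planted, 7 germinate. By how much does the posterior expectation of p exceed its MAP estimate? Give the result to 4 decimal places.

Posterior: Beta(1+7, 1+0) = Beta(8, 1).
Since β = 1 ≤ 1 and α > 1, the Beta density is monotone increasing on [0,1]; the mode is at 1.
Mean = 8/(8+1) = 0.8889.
Difference = 0.8889 − 1.0000 = -0.1111.

-0.1111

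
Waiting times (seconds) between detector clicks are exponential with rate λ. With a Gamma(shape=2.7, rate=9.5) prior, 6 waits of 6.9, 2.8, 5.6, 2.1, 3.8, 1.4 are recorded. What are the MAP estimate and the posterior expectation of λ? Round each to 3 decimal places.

Σ times = 22.6. Posterior: Gamma(shape = 2.7+6 = 8.7, rate = 9.5+22.6 = 32.1).
Mode = (α−1)/β = 7.7/32.1 = 0.240.
Mean = α/β = 8.7/32.1 = 0.271.

MAP = 0.240, posterior mean = 0.271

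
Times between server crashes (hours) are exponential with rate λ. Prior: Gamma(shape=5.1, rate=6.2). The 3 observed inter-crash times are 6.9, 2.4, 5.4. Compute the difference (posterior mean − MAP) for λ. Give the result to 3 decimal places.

0.048

Σ times = 14.7. Posterior: Gamma(shape = 5.1+3 = 8.1, rate = 6.2+14.7 = 20.9).
Mode = (α−1)/β = 7.1/20.9 = 0.340.
Mean = α/β = 8.1/20.9 = 0.388.
Difference = 0.388 − 0.340 = 0.048.
The mean is pulled above the mode by the posterior's right skew.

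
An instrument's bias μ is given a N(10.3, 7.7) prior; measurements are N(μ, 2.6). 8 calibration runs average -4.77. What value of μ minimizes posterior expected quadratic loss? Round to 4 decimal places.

-4.1597

Posterior for μ is Normal. Precision-weighted mean: (1/7.7·10.3 + 8/2.6·-4.77) / (1/7.7 + 8/2.6) = -4.1597.
A Normal posterior is symmetric, so mode = mean.
Quadratic loss ⇒ the optimal estimator is the posterior mean.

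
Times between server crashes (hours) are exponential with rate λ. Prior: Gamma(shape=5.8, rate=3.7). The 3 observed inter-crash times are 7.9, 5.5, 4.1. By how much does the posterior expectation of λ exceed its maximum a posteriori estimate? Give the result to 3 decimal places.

0.047

Σ times = 17.5. Posterior: Gamma(shape = 5.8+3 = 8.8, rate = 3.7+17.5 = 21.2).
Mode = (α−1)/β = 7.8/21.2 = 0.368.
Mean = α/β = 8.8/21.2 = 0.415.
Difference = 0.415 − 0.368 = 0.047.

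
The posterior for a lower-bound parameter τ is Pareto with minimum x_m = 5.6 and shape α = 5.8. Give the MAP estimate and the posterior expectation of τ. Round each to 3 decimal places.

MAP = 5.600; posterior mean = 6.767

The Pareto density is strictly decreasing on [x_m, ∞), so the mode is x_m = 5.600.
Mean = α·x_m/(α−1) = 5.8·5.6/4.8 = 6.767.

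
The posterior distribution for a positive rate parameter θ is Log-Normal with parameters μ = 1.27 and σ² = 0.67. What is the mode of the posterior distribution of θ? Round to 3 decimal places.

Mode = exp(μ − σ²) = exp(0.60) = 1.822.
Mean = exp(μ + σ²/2) = exp(1.605) = 4.978.
This is the posterior mode — the MAP estimate.

1.822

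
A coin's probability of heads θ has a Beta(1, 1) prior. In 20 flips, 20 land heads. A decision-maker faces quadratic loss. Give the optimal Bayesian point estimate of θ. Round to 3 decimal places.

0.955

Posterior: Beta(1+20, 1+0) = Beta(21, 1).
Since β = 1 ≤ 1 and α > 1, the Beta density is monotone increasing on [0,1]; the mode is at 1.
Mean = 21/(21+1) = 0.955.
Quadratic loss ⇒ the optimal estimator is the posterior mean.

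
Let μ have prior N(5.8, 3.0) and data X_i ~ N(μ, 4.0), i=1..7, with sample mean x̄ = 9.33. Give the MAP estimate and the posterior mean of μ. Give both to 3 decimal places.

MAP estimate = 8.765, posterior mean = 8.765

Posterior for μ is Normal. Precision-weighted mean: (1/3.0·5.8 + 7/4.0·9.33) / (1/3.0 + 7/4.0) = 8.765.
A Normal posterior is symmetric, so mode = mean.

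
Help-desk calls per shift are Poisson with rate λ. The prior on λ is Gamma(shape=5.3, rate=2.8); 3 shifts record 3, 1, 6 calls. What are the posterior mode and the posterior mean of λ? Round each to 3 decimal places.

Σ counts = 10. Posterior: Gamma(shape = 5.3+10 = 15.3, rate = 2.8+3 = 5.8).
Mode = (α−1)/β = 14.3/5.8 = 2.466.
Mean = α/β = 15.3/5.8 = 2.638.
The posterior is right-skewed, so the mean exceeds the mode.

λ_MAP = 2.466, E[λ|data] = 2.638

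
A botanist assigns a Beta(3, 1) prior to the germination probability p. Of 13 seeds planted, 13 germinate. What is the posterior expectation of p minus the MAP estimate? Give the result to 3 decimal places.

Posterior: Beta(3+13, 1+0) = Beta(16, 1).
Since β = 1 ≤ 1 and α > 1, the Beta density is monotone increasing on [0,1]; the mode is at 1.
Mean = 16/(16+1) = 0.941.
Difference = 0.941 − 1.000 = -0.059.
The mean is pulled below the mode by the posterior's left skew.

-0.059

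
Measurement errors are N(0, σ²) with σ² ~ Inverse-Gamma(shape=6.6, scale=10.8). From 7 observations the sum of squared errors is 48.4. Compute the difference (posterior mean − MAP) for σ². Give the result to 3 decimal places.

Posterior: Inverse-Gamma(shape = 6.6+7/2 = 10.1, scale = 10.8+48.4/2 = 35.0).
Mode = β/(α+1) = 35.0/11.1 = 3.153.
Mean = β/(α−1) = 35.0/9.1 = 3.846.
Difference = 3.846 − 3.153 = 0.693.

0.693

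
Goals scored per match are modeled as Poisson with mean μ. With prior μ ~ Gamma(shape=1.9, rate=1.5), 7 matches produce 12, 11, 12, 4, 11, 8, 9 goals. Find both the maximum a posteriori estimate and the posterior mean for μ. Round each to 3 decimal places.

Σ counts = 67. Posterior: Gamma(shape = 1.9+67 = 68.9, rate = 1.5+7 = 8.5).
Mode = (α−1)/β = 67.9/8.5 = 7.988.
Mean = α/β = 68.9/8.5 = 8.106.
Mean > mode: the posterior has a right tail.

MAP = 7.988; posterior mean = 8.106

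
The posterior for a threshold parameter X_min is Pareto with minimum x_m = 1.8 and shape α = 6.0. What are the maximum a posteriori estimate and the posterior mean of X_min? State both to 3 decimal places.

The Pareto density is strictly decreasing on [x_m, ∞), so the mode is x_m = 1.800.
Mean = α·x_m/(α−1) = 6.0·1.8/5.0 = 2.160.

X_min_MAP = 1.800, E[X_min|data] = 2.160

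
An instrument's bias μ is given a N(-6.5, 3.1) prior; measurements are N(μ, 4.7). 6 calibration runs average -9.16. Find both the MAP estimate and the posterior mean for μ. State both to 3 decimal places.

Posterior for μ is Normal. Precision-weighted mean: (1/3.1·-6.5 + 6/4.7·-9.16) / (1/3.1 + 6/4.7) = -8.623.
A Normal posterior is symmetric, so mode = mean.

μ_MAP = -8.623, E[μ|data] = -8.623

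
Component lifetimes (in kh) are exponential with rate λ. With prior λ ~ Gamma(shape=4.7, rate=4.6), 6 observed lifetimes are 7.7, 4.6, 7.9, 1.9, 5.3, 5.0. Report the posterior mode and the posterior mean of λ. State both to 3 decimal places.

MAP = 0.262, posterior mean = 0.289

Σ times = 32.4. Posterior: Gamma(shape = 4.7+6 = 10.7, rate = 4.6+32.4 = 37.0).
Mode = (α−1)/β = 9.7/37.0 = 0.262.
Mean = α/β = 10.7/37.0 = 0.289.
Right-skewed posterior ⇒ mode < mean.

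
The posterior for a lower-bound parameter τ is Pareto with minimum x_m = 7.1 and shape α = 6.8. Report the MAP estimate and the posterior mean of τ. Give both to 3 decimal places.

MAP = 7.100, posterior mean = 8.324

The Pareto density is strictly decreasing on [x_m, ∞), so the mode is x_m = 7.100.
Mean = α·x_m/(α−1) = 6.8·7.1/5.8 = 8.324.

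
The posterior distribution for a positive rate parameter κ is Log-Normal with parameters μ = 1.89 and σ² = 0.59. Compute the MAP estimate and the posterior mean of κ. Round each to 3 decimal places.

κ_MAP = 3.669, E[κ|data] = 8.891

Mode = exp(μ − σ²) = exp(1.30) = 3.669.
Mean = exp(μ + σ²/2) = exp(2.185) = 8.891.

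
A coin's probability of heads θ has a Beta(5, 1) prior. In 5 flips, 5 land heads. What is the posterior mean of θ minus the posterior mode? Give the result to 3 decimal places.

Posterior: Beta(5+5, 1+0) = Beta(10, 1).
Since β = 1 ≤ 1 and α > 1, the Beta density is monotone increasing on [0,1]; the mode is at 1.
Mean = 10/(10+1) = 0.909.
Difference = 0.909 − 1.000 = -0.091.
The mean is pulled below the mode by the posterior's left skew.

-0.091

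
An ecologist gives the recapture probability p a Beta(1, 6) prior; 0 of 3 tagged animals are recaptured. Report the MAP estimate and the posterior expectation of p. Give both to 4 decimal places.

Posterior: Beta(1+0, 6+3) = Beta(1, 9).
Since α = 1 ≤ 1 and β > 1, the Beta density is monotone decreasing on [0,1]; the mode is at 0.
Mean = 1/(1+9) = 0.1000.
The posterior is right-skewed, so the mean exceeds the mode.

MAP: 0.0000. Posterior mean: 0.1000.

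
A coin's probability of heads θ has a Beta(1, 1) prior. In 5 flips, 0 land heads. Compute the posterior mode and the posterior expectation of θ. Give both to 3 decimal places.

Posterior: Beta(1+0, 1+5) = Beta(1, 6).
Since α = 1 ≤ 1 and β > 1, the Beta density is monotone decreasing on [0,1]; the mode is at 0.
Mean = 1/(1+6) = 0.143.
The mean is pulled above the mode by the posterior's right skew.

MAP = 0.000; posterior mean = 0.143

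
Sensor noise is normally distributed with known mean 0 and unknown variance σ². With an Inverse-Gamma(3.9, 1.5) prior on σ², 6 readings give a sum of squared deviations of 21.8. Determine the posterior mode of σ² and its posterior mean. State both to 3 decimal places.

MAP: 1.570. Posterior mean: 2.102.

Posterior: Inverse-Gamma(shape = 3.9+6/2 = 6.9, scale = 1.5+21.8/2 = 12.4).
Mode = β/(α+1) = 12.4/7.9 = 1.570.
Mean = β/(α−1) = 12.4/5.9 = 2.102.
The mean is pulled above the mode by the posterior's right skew.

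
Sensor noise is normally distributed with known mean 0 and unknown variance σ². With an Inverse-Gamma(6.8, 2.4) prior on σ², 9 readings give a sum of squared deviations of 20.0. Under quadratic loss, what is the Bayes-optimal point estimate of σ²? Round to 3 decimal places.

Posterior: Inverse-Gamma(shape = 6.8+9/2 = 11.3, scale = 2.4+20.0/2 = 12.4).
Mode = β/(α+1) = 12.4/12.3 = 1.008.
Mean = β/(α−1) = 12.4/10.3 = 1.204.
Quadratic loss ⇒ the optimal estimator is the posterior mean.

1.204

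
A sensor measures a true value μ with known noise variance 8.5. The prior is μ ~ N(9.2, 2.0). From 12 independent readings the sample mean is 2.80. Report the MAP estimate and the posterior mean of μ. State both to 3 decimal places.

MAP: 4.474. Posterior mean: 4.474.

Posterior for μ is Normal. Precision-weighted mean: (1/2.0·9.2 + 12/8.5·2.80) / (1/2.0 + 12/8.5) = 4.474.
A Normal posterior is symmetric, so mode = mean.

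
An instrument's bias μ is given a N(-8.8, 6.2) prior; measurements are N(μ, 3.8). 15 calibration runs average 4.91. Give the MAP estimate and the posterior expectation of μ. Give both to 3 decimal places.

Posterior for μ is Normal. Precision-weighted mean: (1/6.2·-8.8 + 15/3.8·4.91) / (1/6.2 + 15/3.8) = 4.372.
A Normal posterior is symmetric, so mode = mean.

MAP estimate = 4.372, posterior expectation = 4.372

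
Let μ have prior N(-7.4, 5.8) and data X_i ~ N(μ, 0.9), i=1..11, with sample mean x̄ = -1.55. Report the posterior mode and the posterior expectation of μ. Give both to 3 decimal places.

Posterior for μ is Normal. Precision-weighted mean: (1/5.8·-7.4 + 11/0.9·-1.55) / (1/5.8 + 11/0.9) = -1.631.
A Normal posterior is symmetric, so mode = mean.

MAP = -1.631; posterior mean = -1.631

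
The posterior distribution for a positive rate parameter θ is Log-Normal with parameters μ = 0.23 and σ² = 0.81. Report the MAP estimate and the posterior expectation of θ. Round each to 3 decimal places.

θ_MAP = 0.560, E[θ|data] = 1.887

Mode = exp(μ − σ²) = exp(-0.58) = 0.560.
Mean = exp(μ + σ²/2) = exp(0.635) = 1.887.
The posterior is right-skewed, so the mean exceeds the mode.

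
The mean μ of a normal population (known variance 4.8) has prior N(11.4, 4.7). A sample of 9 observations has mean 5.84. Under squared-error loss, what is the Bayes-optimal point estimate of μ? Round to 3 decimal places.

6.407

Posterior for μ is Normal. Precision-weighted mean: (1/4.7·11.4 + 9/4.8·5.84) / (1/4.7 + 9/4.8) = 6.407.
A Normal posterior is symmetric, so mode = mean.
Squared-error loss ⇒ the optimal estimator is the posterior mean.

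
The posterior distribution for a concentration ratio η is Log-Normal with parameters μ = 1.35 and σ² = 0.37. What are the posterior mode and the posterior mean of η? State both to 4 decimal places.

Mode = exp(μ − σ²) = exp(0.98) = 2.6645.
Mean = exp(μ + σ²/2) = exp(1.535) = 4.6413.

MAP = 2.6645; posterior mean = 4.6413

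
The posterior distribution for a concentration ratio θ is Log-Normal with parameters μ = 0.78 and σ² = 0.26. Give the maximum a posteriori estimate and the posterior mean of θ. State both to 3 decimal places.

θ_MAP = 1.682, E[θ|data] = 2.484

Mode = exp(μ − σ²) = exp(0.52) = 1.682.
Mean = exp(μ + σ²/2) = exp(0.910) = 2.484.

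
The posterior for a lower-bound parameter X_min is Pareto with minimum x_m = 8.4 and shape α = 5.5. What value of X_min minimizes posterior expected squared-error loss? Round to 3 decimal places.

The Pareto density is strictly decreasing on [x_m, ∞), so the mode is x_m = 8.400.
Mean = α·x_m/(α−1) = 5.5·8.4/4.5 = 10.267.
Squared-error loss ⇒ the optimal estimator is the posterior mean.

10.267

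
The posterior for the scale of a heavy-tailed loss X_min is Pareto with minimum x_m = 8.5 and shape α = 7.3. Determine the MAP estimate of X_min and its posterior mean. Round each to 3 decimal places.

The Pareto density is strictly decreasing on [x_m, ∞), so the mode is x_m = 8.500.
Mean = α·x_m/(α−1) = 7.3·8.5/6.3 = 9.849.

MAP = 8.500; posterior mean = 9.849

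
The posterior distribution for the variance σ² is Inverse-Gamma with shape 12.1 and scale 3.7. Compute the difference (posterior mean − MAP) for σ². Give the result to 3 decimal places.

0.051

Mode = β/(α+1) = 3.7/13.1 = 0.282.
Mean = β/(α−1) = 3.7/11.1 = 0.333.
Difference = 0.333 − 0.282 = 0.051.
Mean > mode: the posterior has a right tail.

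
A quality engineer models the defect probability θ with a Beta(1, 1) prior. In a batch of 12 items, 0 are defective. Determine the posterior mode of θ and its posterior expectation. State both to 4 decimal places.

Posterior: Beta(1+0, 1+12) = Beta(1, 13).
Since α = 1 ≤ 1 and β > 1, the Beta density is monotone decreasing on [0,1]; the mode is at 0.
Mean = 1/(1+13) = 0.0714.

MAP: 0.0000. Posterior mean: 0.0714.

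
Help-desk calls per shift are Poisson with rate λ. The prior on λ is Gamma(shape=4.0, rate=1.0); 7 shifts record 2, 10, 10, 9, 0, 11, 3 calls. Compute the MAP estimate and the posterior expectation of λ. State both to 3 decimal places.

Σ counts = 45. Posterior: Gamma(shape = 4.0+45 = 49.0, rate = 1.0+7 = 8.0).
Mode = (α−1)/β = 48.0/8.0 = 6.000.
Mean = α/β = 49.0/8.0 = 6.125.

MAP = 6.000; posterior mean = 6.125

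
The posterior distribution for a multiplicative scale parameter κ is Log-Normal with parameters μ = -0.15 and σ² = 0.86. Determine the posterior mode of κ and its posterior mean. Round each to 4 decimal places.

Mode = exp(μ − σ²) = exp(-1.01) = 0.3642.
Mean = exp(μ + σ²/2) = exp(0.280) = 1.3231.

MAP = 0.3642, posterior mean = 1.3231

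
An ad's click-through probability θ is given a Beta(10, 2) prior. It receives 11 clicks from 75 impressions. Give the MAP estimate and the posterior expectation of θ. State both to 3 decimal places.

MAP = 0.235; posterior mean = 0.241

Posterior: Beta(10+11, 2+64) = Beta(21, 66).
Mode = (21−1)/(21+66−2) = 20/85 = 0.235.
Mean = 21/(21+66) = 21/87 = 0.241.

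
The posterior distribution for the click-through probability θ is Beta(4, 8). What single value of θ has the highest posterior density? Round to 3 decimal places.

0.300

Mode = (4−1)/(4+8−2) = 3/10 = 0.300.
Mean = 4/(4+8) = 4/12 = 0.333.
This is the posterior mode — the MAP estimate.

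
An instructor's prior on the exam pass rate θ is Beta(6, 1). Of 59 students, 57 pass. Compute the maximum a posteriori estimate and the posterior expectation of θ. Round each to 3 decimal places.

MAP = 0.969; posterior mean = 0.955

Posterior: Beta(6+57, 1+2) = Beta(63, 3).
Mode = (63−1)/(63+3−2) = 62/64 = 0.969.
Mean = 63/(63+3) = 63/66 = 0.955.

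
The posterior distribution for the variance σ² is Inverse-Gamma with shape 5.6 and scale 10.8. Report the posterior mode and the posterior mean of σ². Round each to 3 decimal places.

Mode = β/(α+1) = 10.8/6.6 = 1.636.
Mean = β/(α−1) = 10.8/4.6 = 2.348.

MAP = 1.636, posterior mean = 2.348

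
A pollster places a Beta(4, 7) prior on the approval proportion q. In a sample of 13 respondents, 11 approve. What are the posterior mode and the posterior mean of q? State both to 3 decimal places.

MAP = 0.636; posterior mean = 0.625

Posterior: Beta(4+11, 7+2) = Beta(15, 9).
Mode = (15−1)/(15+9−2) = 14/22 = 0.636.
Mean = 15/(15+9) = 15/24 = 0.625.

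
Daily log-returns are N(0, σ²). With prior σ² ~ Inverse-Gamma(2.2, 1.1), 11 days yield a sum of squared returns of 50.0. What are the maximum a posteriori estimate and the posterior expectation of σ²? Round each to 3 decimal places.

σ²_MAP = 3.000, E[σ²|data] = 3.896

Posterior: Inverse-Gamma(shape = 2.2+11/2 = 7.7, scale = 1.1+50.0/2 = 26.1).
Mode = β/(α+1) = 26.1/8.7 = 3.000.
Mean = β/(α−1) = 26.1/6.7 = 3.896.
Mean > mode: the posterior has a right tail.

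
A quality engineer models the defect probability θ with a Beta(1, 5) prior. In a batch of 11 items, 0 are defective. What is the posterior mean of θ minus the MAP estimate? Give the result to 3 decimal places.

Posterior: Beta(1+0, 5+11) = Beta(1, 16).
Since α = 1 ≤ 1 and β > 1, the Beta density is monotone decreasing on [0,1]; the mode is at 0.
Mean = 1/(1+16) = 0.059.
Difference = 0.059 − 0.000 = 0.059.
Mean > mode: the posterior has a right tail.

0.059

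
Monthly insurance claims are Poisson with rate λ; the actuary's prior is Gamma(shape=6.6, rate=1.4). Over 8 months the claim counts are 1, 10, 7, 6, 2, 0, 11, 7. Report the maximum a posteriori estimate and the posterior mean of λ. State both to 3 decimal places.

maximum a posteriori estimate = 5.277, posterior mean = 5.383

Σ counts = 44. Posterior: Gamma(shape = 6.6+44 = 50.6, rate = 1.4+8 = 9.4).
Mode = (α−1)/β = 49.6/9.4 = 5.277.
Mean = α/β = 50.6/9.4 = 5.383.
Right-skewed posterior ⇒ mode < mean.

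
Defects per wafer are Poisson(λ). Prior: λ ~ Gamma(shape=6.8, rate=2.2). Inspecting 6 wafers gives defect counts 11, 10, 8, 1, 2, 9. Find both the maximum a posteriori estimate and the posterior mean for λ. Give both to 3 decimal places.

Σ counts = 41. Posterior: Gamma(shape = 6.8+41 = 47.8, rate = 2.2+6 = 8.2).
Mode = (α−1)/β = 46.8/8.2 = 5.707.
Mean = α/β = 47.8/8.2 = 5.829.

MAP = 5.707, posterior mean = 5.829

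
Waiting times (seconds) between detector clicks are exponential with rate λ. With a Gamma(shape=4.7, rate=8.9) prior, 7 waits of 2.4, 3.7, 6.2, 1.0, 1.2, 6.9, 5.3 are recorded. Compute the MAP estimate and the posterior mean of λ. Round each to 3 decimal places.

λ_MAP = 0.301, E[λ|data] = 0.329

Σ times = 26.7. Posterior: Gamma(shape = 4.7+7 = 11.7, rate = 8.9+26.7 = 35.6).
Mode = (α−1)/β = 10.7/35.6 = 0.301.
Mean = α/β = 11.7/35.6 = 0.329.
The posterior is right-skewed, so the mean exceeds the mode.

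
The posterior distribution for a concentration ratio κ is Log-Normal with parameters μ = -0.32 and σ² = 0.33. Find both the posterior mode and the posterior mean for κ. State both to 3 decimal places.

κ_MAP = 0.522, E[κ|data] = 0.856

Mode = exp(μ − σ²) = exp(-0.65) = 0.522.
Mean = exp(μ + σ²/2) = exp(-0.155) = 0.856.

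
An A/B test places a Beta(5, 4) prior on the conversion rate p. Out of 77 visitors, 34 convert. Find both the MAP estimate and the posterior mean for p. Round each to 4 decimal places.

Posterior: Beta(5+34, 4+43) = Beta(39, 47).
Mode = (39−1)/(39+47−2) = 38/84 = 0.4524.
Mean = 39/(39+47) = 39/86 = 0.4535.
The mean is pulled above the mode by the posterior's right skew.

MAP: 0.4524. Posterior mean: 0.4535.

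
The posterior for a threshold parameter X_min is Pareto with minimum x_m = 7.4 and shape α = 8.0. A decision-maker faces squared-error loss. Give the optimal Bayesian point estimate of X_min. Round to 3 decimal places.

The Pareto density is strictly decreasing on [x_m, ∞), so the mode is x_m = 7.400.
Mean = α·x_m/(α−1) = 8.0·7.4/7.0 = 8.457.
Squared-error loss ⇒ the optimal estimator is the posterior mean.

8.457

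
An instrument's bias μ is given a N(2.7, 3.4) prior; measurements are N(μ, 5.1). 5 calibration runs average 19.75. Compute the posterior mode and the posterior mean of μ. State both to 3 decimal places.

Posterior for μ is Normal. Precision-weighted mean: (1/3.4·2.7 + 5/5.1·19.75) / (1/3.4 + 5/5.1) = 15.815.
A Normal posterior is symmetric, so mode = mean.

MAP = 15.815, posterior mean = 15.815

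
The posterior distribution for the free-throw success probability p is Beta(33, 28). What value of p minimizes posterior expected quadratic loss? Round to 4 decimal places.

0.5410

Mode = (33−1)/(33+28−2) = 32/59 = 0.5424.
Mean = 33/(33+28) = 33/61 = 0.5410.
Quadratic loss ⇒ the optimal estimator is the posterior mean.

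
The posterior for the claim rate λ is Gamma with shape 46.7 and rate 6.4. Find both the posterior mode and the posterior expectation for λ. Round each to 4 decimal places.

Mode = (α−1)/β = 45.7/6.4 = 7.1406.
Mean = α/β = 46.7/6.4 = 7.2969.

posterior mode = 7.1406, posterior expectation = 7.2969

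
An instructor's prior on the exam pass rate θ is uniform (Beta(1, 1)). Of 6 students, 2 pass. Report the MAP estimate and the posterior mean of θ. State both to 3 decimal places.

MAP estimate = 0.333, posterior mean = 0.375

Posterior: Beta(1+2, 1+4) = Beta(3, 5).
Mode = (3−1)/(3+5−2) = 2/6 = 0.333.
With a flat prior the MAP equals the MLE, 2/6.
Mean = 3/(3+5) = 3/8 = 0.375.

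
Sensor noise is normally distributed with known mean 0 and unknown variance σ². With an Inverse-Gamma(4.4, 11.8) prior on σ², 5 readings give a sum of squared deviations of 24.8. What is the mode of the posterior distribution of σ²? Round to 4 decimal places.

Posterior: Inverse-Gamma(shape = 4.4+5/2 = 6.9, scale = 11.8+24.8/2 = 24.2).
Mode = β/(α+1) = 24.2/7.9 = 3.0633.
Mean = β/(α−1) = 24.2/5.9 = 4.1017.
This is the posterior mode — the MAP estimate.

3.0633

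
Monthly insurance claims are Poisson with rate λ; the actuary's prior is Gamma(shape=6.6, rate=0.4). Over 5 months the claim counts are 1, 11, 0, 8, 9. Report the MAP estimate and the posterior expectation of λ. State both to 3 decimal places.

Σ counts = 29. Posterior: Gamma(shape = 6.6+29 = 35.6, rate = 0.4+5 = 5.4).
Mode = (α−1)/β = 34.6/5.4 = 6.407.
Mean = α/β = 35.6/5.4 = 6.593.
Mean > mode: the posterior has a right tail.

λ_MAP = 6.407, E[λ|data] = 6.593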